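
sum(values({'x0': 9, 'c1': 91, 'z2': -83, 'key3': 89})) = 106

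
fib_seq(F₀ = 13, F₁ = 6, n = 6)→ [13, 6, 19, 25, 44, 69]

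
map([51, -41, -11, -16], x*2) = [102, -82, -22, -32]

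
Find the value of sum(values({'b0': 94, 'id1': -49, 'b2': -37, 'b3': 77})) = 94 + (-49) + (-37) + 77
= 85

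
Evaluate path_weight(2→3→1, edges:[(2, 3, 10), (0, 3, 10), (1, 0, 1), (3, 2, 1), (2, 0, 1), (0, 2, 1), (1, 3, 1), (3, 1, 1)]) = w(2→3)=10 + w(3→1)=1
= 11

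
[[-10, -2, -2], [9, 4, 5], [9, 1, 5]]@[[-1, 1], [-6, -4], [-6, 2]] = [[34, -6], [-63, 3], [-45, 15]]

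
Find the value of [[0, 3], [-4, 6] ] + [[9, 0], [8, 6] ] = [[9, 3], [4, 12]]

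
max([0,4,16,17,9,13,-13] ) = 17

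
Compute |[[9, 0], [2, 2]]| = (9)*(2) - (0)*(2)
= 18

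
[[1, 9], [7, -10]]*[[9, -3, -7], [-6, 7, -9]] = C[0][0] = (1)*(9) + (9)*(-6) = -45
C[0][1] = (1)*(-3) + (9)*(7) = 60
C[0][2] = (1)*(-7) + (9)*(-9) = -88
C[1][0] = (7)*(9) + (-10)*(-6) = 123
C[1][1] = (7)*(-3) + (-10)*(7) = -91
C[1][2] = (7)*(-7) + (-10)*(-9) = 41
= [[-45, 60, -88], [123, -91, 41]]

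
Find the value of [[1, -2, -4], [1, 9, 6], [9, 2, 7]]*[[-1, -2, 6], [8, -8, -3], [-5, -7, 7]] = [[3, 42, -16], [41, -116, 21], [-28, -83, 97]]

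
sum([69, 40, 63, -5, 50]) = 217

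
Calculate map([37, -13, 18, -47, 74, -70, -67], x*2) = [74, -26, 36, -94, 148, -140, -134]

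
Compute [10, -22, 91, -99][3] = -99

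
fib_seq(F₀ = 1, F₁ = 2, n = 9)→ F_2 = F_1 + F_0 = 3
F_3 = F_2 + F_1 = 5
F_4 = F_3 + F_2 = 8
...
= [1, 2, 3, 5, 8, 13, 21, 34, 55]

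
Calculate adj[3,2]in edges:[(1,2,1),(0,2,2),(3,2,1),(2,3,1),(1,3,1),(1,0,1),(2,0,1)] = 1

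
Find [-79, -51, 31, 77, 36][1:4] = [-51, 31, 77]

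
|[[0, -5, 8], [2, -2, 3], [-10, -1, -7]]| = -96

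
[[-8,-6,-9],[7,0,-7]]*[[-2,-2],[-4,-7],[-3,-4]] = [[67, 94], [7, 14]]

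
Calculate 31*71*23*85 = 4302955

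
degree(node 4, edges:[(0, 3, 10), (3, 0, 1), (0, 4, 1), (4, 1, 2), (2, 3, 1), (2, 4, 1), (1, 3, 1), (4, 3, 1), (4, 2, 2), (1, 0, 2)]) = 5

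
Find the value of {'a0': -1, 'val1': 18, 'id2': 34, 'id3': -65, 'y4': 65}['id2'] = 34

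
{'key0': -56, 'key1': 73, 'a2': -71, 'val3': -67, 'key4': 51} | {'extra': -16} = {'key0': -56, 'key1': 73, 'a2': -71, 'val3': -67, 'key4': 51, 'extra': -16}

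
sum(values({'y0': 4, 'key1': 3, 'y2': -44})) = 4 + 3 + (-44)
= -37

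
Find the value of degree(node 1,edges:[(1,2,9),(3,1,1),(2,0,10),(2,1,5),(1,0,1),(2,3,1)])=incident: (1,2), (3,1), (2,1), (1,0)
= 4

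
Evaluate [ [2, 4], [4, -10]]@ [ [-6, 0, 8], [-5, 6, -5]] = C[0][0] = (2)*(-6) + (4)*(-5) = -32
C[0][1] = (2)*(0) + (4)*(6) = 24
C[0][2] = (2)*(8) + (4)*(-5) = -4
C[1][0] = (4)*(-6) + (-10)*(-5) = 26
C[1][1] = (4)*(0) + (-10)*(6) = -60
C[1][2] = (4)*(8) + (-10)*(-5) = 82
= [[-32, 24, -4], [26, -60, 82]]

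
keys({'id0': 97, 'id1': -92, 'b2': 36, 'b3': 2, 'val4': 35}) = ['id0', 'id1', 'b2', 'b3', 'val4']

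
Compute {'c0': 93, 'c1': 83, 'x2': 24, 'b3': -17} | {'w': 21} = {'c0': 93, 'c1': 83, 'x2': 24, 'b3': -17, 'w': 21}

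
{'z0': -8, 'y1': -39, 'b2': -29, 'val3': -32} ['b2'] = -29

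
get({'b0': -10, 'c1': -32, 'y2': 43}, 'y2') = 43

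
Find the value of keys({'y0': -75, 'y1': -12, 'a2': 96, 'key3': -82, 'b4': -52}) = ['y0', 'y1', 'a2', 'key3', 'b4']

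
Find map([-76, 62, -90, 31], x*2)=-76*2=-152, 62*2=124, -90*2=-180, 31*2=62
= [-152, 124, -180, 62]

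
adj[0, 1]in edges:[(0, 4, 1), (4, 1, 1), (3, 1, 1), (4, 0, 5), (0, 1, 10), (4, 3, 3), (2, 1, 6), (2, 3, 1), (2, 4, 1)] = 10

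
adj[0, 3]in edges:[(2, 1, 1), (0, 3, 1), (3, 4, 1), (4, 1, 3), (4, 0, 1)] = 1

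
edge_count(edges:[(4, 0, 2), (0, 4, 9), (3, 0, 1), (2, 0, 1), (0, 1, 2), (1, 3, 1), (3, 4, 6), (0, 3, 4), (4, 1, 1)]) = 9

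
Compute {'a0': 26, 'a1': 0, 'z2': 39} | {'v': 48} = {'a0': 26, 'a1': 0, 'z2': 39, 'v': 48}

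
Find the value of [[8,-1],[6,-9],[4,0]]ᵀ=[[8, 6, 4], [-1, -9, 0]]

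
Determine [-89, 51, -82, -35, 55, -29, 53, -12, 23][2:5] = [-82, -35, 55]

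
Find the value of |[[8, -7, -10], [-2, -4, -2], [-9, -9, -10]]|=370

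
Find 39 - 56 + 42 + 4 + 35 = 64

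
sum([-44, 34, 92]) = 82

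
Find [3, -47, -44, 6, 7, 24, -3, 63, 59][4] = 7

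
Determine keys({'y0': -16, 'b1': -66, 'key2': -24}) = ['y0', 'b1', 'key2']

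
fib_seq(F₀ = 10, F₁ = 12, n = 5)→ F_2 = F_1 + F_0 = 22
F_3 = F_2 + F_1 = 34
F_4 = F_3 + F_2 = 56
= [10, 12, 22, 34, 56]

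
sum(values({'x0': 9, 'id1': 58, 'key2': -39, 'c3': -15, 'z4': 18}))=31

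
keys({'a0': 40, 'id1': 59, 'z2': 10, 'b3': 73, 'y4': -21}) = ['a0', 'id1', 'z2', 'b3', 'y4']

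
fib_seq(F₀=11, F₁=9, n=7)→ [11, 9, 20, 29, 49, 78, 127]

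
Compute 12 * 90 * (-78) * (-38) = 3201120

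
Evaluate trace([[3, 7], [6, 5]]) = 8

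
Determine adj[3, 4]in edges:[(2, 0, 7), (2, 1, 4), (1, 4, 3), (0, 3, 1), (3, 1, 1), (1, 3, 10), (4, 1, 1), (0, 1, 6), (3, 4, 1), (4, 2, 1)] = 1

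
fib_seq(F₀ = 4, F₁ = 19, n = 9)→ F_2 = F_1 + F_0 = 23
F_3 = F_2 + F_1 = 42
F_4 = F_3 + F_2 = 65
...
= [4, 19, 23, 42, 65, 107, 172, 279, 451]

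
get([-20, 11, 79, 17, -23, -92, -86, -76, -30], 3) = 17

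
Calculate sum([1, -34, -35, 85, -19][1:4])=slice → [-34, -35, 85]
(-34) + (-35) + 85
= 16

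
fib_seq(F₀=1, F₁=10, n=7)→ [1, 10, 11, 21, 32, 53, 85]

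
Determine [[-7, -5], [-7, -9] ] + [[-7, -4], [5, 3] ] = [[-14, -9], [-2, -6]]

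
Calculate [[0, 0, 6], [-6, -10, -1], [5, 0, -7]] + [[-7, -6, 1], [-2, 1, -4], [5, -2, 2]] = [[-7, -6, 7], [-8, -9, -5], [10, -2, -5]]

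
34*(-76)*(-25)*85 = 5491000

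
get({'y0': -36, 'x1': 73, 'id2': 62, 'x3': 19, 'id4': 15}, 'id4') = 15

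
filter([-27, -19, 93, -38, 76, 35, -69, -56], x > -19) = keep x where x > -19: -27✗, -19✗, 93✓, -38✗, 76✓, 35✓, -69✗, -56✗
= [93, 76, 35]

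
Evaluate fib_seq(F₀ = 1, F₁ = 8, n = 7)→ F_2 = F_1 + F_0 = 9
F_3 = F_2 + F_1 = 17
F_4 = F_3 + F_2 = 26
...
= [1, 8, 9, 17, 26, 43, 69]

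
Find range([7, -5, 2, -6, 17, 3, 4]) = 23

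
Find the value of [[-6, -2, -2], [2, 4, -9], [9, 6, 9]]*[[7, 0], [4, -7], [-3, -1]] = [[-44, 16], [57, -19], [60, -51]]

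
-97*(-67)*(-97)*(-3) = 1891209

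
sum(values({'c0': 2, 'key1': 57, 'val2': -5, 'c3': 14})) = 68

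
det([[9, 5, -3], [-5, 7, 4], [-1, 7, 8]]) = 516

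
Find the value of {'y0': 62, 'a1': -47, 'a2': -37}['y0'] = 62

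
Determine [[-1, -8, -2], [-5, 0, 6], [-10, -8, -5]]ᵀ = [[-1, -5, -10], [-8, 0, -8], [-2, 6, -5]]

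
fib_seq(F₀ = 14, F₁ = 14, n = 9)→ [14, 14, 28, 42, 70, 112, 182, 294, 476]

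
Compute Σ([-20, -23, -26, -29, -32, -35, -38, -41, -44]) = -288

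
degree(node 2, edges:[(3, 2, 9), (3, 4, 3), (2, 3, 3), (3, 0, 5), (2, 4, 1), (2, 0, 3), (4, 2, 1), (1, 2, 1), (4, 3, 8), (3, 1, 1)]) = incident: (3,2), (2,3), (2,4), (2,0), (4,2), (1,2)
= 6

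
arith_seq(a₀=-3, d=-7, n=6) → a_0 = -3 + 0*-7 = -3
a_1 = -3 + 1*-7 = -10
a_2 = -3 + 2*-7 = -17
...
= [-3, -10, -17, -24, -31, -38]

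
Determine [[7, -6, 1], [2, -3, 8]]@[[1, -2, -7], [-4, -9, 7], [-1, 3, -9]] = C[0][0] = (7)*(1) + (-6)*(-4) + (1)*(-1) = 30
C[0][1] = (7)*(-2) + (-6)*(-9) + (1)*(3) = 43
C[0][2] = (7)*(-7) + (-6)*(7) + (1)*(-9) = -100
C[1][0] = (2)*(1) + (-3)*(-4) + (8)*(-1) = 6
C[1][1] = (2)*(-2) + (-3)*(-9) + (8)*(3) = 47
C[1][2] = (2)*(-7) + (-3)*(7) + (8)*(-9) = -107
= [[30, 43, -100], [6, 47, -107]]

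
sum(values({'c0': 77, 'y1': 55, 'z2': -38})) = 77 + 55 + (-38)
= 94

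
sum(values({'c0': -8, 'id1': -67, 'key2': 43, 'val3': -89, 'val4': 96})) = (-8) + (-67) + 43 + (-89) + 96
= -25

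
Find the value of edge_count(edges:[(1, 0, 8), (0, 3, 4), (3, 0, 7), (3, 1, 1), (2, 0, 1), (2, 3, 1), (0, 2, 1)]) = 7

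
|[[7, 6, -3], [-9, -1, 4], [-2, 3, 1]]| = (1)*(7)*det([[-1, 4], [3, 1]]) + (-1)*(6)*det([[-9, 4], [-2, 1]]) + (1)*(-3)*det([[-9, -1], [-2, 3]])
= -91 + 6 + 87
= 2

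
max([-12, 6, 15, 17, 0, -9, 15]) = 17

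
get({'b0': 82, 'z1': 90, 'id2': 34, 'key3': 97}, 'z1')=90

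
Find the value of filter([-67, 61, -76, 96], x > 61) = keep x where x > 61: -67✗, 61✗, -76✗, 96✓
= [96]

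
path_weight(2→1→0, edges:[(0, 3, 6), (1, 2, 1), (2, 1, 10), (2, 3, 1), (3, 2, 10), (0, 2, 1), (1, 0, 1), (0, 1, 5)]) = 11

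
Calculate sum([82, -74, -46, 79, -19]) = 82 + (-74) + (-46) + 79 + (-19)
= 22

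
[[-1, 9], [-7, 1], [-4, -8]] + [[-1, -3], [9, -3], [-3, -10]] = [[-2, 6], [2, -2], [-7, -18]]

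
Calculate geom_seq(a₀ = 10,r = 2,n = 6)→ [10, 20, 40, 80, 160, 320]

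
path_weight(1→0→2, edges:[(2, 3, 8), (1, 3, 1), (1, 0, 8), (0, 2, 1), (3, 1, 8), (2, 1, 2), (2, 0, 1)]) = w(1→0)=8 + w(0→2)=1
= 9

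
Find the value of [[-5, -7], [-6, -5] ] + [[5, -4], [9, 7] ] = [[0, -11], [3, 2]]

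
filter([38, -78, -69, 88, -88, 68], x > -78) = keep x where x > -78: 38✓, -78✗, -69✓, 88✓, -88✗, 68✓
= [38, -69, 88, 68]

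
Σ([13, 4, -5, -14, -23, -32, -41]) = -98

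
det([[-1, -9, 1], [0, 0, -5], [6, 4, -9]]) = (1)*(-1)*det([[0, -5], [4, -9]]) + (-1)*(-9)*det([[0, -5], [6, -9]]) + (1)*(1)*det([[0, 0], [6, 4]])
= -20 + 270 + 0
= 250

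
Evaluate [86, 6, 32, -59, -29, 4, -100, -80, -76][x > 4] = keep x where x > 4: 86✓, 6✓, 32✓, -59✗, -29✗, 4✗, -100✗, -80✗, -76✗
= [86, 6, 32]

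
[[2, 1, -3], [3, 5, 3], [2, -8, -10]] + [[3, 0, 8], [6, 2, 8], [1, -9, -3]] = [[5, 1, 5], [9, 7, 11], [3, -17, -13]]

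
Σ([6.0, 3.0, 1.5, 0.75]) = 11.25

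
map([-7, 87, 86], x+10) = -7+10=3, 87+10=97, 86+10=96
= [3, 97, 96]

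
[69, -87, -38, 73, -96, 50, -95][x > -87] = [69, -38, 73, 50]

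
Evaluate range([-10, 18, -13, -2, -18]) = 36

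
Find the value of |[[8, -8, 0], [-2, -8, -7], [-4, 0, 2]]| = -384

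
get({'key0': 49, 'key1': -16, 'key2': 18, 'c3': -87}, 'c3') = -87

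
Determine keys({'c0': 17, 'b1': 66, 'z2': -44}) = ['c0', 'b1', 'z2']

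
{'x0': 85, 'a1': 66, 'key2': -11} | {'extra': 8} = {'x0': 85, 'a1': 66, 'key2': -11, 'extra': 8}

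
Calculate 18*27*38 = 18468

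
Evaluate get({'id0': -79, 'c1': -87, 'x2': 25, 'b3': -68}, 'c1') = -87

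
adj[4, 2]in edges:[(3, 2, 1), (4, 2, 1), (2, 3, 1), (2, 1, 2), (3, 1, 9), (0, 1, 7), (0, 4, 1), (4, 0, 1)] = 1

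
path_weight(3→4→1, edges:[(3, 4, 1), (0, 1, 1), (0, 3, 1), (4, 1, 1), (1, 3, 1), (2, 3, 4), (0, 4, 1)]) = 2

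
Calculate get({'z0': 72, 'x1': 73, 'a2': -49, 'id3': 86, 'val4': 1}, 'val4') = 1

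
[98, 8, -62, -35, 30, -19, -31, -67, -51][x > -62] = [98, 8, -35, 30, -19, -31, -51]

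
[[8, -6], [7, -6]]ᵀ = [[8, 7], [-6, -6]]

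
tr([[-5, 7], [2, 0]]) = -5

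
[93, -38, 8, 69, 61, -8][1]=-38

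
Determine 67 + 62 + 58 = 187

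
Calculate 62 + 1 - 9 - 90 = -36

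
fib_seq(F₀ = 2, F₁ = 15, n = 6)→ [2, 15, 17, 32, 49, 81]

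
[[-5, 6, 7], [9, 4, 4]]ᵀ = [[-5, 9], [6, 4], [7, 4]]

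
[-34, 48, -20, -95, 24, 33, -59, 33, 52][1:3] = [48, -20]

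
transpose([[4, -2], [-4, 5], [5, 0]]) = [[4, -4, 5], [-2, 5, 0]]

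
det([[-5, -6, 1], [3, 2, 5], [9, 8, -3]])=-88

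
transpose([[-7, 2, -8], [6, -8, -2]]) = [[-7, 6], [2, -8], [-8, -2]]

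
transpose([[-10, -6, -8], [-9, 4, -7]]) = [[-10, -9], [-6, 4], [-8, -7]]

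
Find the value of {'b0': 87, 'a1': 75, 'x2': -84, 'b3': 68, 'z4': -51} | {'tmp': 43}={'b0': 87, 'a1': 75, 'x2': -84, 'b3': 68, 'z4': -51, 'tmp': 43}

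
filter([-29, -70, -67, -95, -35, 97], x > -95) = [-29, -70, -67, -35, 97]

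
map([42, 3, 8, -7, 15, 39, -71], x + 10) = 42+10=52, 3+10=13, 8+10=18, -7+10=3, 15+10=25, 39+10=49, -71+10=-61
= [52, 13, 18, 3, 25, 49, -61]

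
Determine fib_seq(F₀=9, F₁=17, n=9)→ [9, 17, 26, 43, 69, 112, 181, 293, 474]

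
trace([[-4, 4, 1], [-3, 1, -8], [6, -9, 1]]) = -2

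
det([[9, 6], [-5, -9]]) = -51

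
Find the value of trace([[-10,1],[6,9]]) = diagonal: (-10) + 9
= -1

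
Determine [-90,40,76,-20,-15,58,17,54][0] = -90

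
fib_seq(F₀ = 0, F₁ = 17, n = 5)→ [0, 17, 17, 34, 51]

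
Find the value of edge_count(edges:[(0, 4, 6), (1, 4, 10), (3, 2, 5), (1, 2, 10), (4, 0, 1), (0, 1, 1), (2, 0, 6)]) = 7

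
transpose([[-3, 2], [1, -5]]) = [[-3, 1], [2, -5]]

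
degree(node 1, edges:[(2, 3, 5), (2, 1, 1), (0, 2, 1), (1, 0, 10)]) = 2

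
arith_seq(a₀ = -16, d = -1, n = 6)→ [-16, -17, -18, -19, -20, -21]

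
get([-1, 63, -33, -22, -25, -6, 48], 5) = -6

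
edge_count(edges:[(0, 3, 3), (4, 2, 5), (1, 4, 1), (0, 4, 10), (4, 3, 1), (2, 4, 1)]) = 6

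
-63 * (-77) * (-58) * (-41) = 11535678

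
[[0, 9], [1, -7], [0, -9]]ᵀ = [[0, 1, 0], [9, -7, -9]]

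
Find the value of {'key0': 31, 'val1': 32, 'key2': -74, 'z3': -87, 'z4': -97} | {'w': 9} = {'key0': 31, 'val1': 32, 'key2': -74, 'z3': -87, 'z4': -97, 'w': 9}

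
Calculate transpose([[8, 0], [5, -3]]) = [[8, 5], [0, -3]]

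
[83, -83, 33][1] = -83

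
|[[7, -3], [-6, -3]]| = (7)*(-3) - (-3)*(-6)
= -39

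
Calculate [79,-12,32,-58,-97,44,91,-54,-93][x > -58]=[79, -12, 32, 44, 91, -54]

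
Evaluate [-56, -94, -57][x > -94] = [-56, -57]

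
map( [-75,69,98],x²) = (-75)²=5625, (69)²=4761, (98)²=9604
= [5625, 4761, 9604]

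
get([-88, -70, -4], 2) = -4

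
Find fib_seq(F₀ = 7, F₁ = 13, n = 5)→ [7, 13, 20, 33, 53]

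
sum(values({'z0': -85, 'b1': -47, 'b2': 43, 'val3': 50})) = -39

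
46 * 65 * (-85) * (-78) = 19823700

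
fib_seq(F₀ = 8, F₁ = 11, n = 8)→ [8, 11, 19, 30, 49, 79, 128, 207]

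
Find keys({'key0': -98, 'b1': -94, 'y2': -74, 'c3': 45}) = ['key0', 'b1', 'y2', 'c3']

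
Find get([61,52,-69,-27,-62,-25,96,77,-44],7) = 77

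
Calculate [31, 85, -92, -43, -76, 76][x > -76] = [31, 85, -43, 76]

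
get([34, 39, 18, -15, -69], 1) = 39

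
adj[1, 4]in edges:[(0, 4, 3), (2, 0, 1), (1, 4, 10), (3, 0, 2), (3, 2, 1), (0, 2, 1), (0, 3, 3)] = 10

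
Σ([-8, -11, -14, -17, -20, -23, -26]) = (-8) + (-11) + (-14) + (-17) + (-20) + (-23) + (-26)
= -119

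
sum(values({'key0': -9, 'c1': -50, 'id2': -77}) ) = (-9) + (-50) + (-77)
= -136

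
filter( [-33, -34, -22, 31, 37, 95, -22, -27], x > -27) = [-22, 31, 37, 95, -22]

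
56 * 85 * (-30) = -142800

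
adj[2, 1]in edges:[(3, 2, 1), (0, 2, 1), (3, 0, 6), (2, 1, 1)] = 1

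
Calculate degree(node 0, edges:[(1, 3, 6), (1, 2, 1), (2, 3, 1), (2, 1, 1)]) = incident: none
= 0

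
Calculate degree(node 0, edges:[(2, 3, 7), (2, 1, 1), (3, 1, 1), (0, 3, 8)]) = 1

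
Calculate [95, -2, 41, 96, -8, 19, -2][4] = -8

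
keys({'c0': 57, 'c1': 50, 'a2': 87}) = ['c0', 'c1', 'a2']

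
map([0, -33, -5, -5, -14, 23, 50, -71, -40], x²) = [0, 1089, 25, 25, 196, 529, 2500, 5041, 1600]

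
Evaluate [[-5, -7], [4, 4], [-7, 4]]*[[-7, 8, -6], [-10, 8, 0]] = C[0][0] = (-5)*(-7) + (-7)*(-10) = 105
C[0][1] = (-5)*(8) + (-7)*(8) = -96
C[0][2] = (-5)*(-6) + (-7)*(0) = 30
C[1][0] = (4)*(-7) + (4)*(-10) = -68
C[1][1] = (4)*(8) + (4)*(8) = 64
C[1][2] = (4)*(-6) + (4)*(0) = -24
... (3 more cells)
= [[105, -96, 30], [-68, 64, -24], [9, -24, 42]]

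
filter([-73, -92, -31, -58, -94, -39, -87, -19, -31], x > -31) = [-19]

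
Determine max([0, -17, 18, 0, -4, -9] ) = 18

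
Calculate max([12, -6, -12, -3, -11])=12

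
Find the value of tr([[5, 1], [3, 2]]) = diagonal: 5 + 2
= 7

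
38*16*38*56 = 1293824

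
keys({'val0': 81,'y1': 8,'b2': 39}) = ['val0', 'y1', 'b2']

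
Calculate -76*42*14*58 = -2591904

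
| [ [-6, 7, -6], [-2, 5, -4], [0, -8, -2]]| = (1)*(-6)*det([[5, -4], [-8, -2]]) + (-1)*(7)*det([[-2, -4], [0, -2]]) + (1)*(-6)*det([[-2, 5], [0, -8]])
= 252 + -28 + -96
= 128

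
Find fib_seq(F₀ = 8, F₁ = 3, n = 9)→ F_2 = F_1 + F_0 = 11
F_3 = F_2 + F_1 = 14
F_4 = F_3 + F_2 = 25
...
= [8, 3, 11, 14, 25, 39, 64, 103, 167]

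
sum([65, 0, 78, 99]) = 65 + 0 + 78 + 99
= 242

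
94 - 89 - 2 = 3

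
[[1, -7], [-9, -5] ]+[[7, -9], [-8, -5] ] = [[8, -16], [-17, -10]]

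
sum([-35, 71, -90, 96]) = 42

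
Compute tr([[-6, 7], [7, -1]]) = -7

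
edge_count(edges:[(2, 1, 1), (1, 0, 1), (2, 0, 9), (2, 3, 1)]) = 4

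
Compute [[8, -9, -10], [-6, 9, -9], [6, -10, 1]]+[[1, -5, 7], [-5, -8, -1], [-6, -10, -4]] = [[9, -14, -3], [-11, 1, -10], [0, -20, -3]]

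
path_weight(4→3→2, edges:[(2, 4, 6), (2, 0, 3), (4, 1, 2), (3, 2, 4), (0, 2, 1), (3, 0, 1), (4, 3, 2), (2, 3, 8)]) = w(4→3)=2 + w(3→2)=4
= 6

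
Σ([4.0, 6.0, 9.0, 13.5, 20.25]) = 52.75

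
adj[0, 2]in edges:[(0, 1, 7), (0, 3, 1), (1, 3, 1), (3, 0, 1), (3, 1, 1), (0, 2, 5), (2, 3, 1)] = 5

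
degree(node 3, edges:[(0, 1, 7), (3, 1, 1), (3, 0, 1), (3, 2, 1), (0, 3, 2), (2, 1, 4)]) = 4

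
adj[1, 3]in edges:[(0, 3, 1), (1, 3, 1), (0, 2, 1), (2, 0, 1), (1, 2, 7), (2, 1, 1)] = 1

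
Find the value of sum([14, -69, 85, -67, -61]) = 14 + (-69) + 85 + (-67) + (-61)
= -98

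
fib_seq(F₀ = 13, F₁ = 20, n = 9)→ [13, 20, 33, 53, 86, 139, 225, 364, 589]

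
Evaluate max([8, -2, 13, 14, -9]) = 14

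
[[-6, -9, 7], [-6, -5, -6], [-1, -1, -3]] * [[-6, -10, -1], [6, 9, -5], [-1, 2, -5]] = C[0][0] = (-6)*(-6) + (-9)*(6) + (7)*(-1) = -25
C[0][1] = (-6)*(-10) + (-9)*(9) + (7)*(2) = -7
C[0][2] = (-6)*(-1) + (-9)*(-5) + (7)*(-5) = 16
C[1][0] = (-6)*(-6) + (-5)*(6) + (-6)*(-1) = 12
C[1][1] = (-6)*(-10) + (-5)*(9) + (-6)*(2) = 3
C[1][2] = (-6)*(-1) + (-5)*(-5) + (-6)*(-5) = 61
... (3 more cells)
= [[-25, -7, 16], [12, 3, 61], [3, -5, 21]]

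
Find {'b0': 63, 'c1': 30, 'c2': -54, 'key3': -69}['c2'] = -54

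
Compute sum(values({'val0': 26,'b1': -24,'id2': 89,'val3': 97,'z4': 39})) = 227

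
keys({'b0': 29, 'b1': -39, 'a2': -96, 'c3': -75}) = ['b0', 'b1', 'a2', 'c3']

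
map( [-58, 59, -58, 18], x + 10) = [-48, 69, -48, 28]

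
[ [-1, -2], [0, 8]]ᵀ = [[-1, 0], [-2, 8]]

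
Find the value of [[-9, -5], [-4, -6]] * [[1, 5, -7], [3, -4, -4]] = C[0][0] = (-9)*(1) + (-5)*(3) = -24
C[0][1] = (-9)*(5) + (-5)*(-4) = -25
C[0][2] = (-9)*(-7) + (-5)*(-4) = 83
C[1][0] = (-4)*(1) + (-6)*(3) = -22
C[1][1] = (-4)*(5) + (-6)*(-4) = 4
C[1][2] = (-4)*(-7) + (-6)*(-4) = 52
= [[-24, -25, 83], [-22, 4, 52]]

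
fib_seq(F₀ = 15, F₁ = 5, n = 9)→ F_2 = F_1 + F_0 = 20
F_3 = F_2 + F_1 = 25
F_4 = F_3 + F_2 = 45
...
= [15, 5, 20, 25, 45, 70, 115, 185, 300]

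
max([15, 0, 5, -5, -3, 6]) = 15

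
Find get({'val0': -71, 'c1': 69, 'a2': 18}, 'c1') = 69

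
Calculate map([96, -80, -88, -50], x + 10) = [106, -70, -78, -40]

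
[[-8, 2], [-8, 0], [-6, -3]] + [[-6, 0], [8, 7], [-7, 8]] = [[-14, 2], [0, 7], [-13, 5]]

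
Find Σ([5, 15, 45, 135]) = 5 + 15 + 45 + 135
= 200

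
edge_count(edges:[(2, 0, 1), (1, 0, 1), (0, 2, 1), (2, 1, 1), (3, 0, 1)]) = 5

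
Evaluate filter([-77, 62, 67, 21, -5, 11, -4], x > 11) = [62, 67, 21]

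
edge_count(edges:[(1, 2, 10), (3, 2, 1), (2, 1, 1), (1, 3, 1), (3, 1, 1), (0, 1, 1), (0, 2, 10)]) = 7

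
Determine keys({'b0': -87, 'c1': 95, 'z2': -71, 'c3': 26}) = ['b0', 'c1', 'z2', 'c3']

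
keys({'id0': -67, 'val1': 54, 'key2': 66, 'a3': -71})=['id0', 'val1', 'key2', 'a3']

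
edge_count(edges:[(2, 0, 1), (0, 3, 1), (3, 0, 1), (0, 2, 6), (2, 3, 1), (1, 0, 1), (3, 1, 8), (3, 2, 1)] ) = 8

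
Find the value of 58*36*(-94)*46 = -9028512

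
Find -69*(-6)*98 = 40572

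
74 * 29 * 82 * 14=2463608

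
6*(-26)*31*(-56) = 270816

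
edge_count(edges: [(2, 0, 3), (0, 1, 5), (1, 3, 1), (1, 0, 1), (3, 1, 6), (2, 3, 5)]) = 6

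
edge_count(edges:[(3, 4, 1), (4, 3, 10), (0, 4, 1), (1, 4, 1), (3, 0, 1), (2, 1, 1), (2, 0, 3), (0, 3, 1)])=8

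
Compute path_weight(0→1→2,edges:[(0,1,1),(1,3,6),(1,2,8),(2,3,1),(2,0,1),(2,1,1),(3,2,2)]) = w(0→1)=1 + w(1→2)=8
= 9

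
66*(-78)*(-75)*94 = 36293400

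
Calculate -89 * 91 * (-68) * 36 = 19826352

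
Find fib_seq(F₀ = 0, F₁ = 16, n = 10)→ F_2 = F_1 + F_0 = 16
F_3 = F_2 + F_1 = 32
F_4 = F_3 + F_2 = 48
...
= [0, 16, 16, 32, 48, 80, 128, 208, 336, 544]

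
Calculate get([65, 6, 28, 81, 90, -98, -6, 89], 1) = 6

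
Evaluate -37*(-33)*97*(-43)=-5092791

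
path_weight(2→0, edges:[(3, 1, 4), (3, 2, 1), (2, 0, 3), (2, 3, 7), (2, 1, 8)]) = w(2→0)=3
= 3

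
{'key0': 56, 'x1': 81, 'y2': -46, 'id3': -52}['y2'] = -46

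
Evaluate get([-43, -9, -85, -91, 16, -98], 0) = -43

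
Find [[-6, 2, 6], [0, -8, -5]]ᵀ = [[-6, 0], [2, -8], [6, -5]]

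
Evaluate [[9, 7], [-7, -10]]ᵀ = [[9, -7], [7, -10]]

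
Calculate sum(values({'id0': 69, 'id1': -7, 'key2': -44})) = 69 + (-7) + (-44)
= 18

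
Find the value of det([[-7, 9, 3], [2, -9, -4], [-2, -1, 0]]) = (1)*(-7)*det([[-9, -4], [-1, 0]]) + (-1)*(9)*det([[2, -4], [-2, 0]]) + (1)*(3)*det([[2, -9], [-2, -1]])
= 28 + 72 + -60
= 40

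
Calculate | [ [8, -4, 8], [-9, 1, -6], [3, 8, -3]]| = -60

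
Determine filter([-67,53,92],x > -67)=[53, 92]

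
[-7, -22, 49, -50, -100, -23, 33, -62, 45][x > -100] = [-7, -22, 49, -50, -23, 33, -62, 45]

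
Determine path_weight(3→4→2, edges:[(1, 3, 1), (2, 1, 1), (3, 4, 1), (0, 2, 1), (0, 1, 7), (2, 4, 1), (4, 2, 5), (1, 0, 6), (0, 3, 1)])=w(3→4)=1 + w(4→2)=5
= 6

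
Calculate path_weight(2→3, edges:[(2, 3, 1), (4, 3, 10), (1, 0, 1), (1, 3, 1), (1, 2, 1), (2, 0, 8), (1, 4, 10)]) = w(2→3)=1
= 1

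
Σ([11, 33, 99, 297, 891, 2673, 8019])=12023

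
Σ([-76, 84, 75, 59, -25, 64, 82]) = (-76) + 84 + 75 + 59 + (-25) + 64 + 82
= 263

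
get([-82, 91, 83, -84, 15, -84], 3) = -84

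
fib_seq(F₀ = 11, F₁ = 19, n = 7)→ F_2 = F_1 + F_0 = 30
F_3 = F_2 + F_1 = 49
F_4 = F_3 + F_2 = 79
...
= [11, 19, 30, 49, 79, 128, 207]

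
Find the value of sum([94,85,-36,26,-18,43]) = 94 + 85 + (-36) + 26 + (-18) + 43
= 194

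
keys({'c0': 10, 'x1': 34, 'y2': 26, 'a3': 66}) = ['c0', 'x1', 'y2', 'a3']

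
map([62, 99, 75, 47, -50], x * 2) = 62*2=124, 99*2=198, 75*2=150, 47*2=94, -50*2=-100
= [124, 198, 150, 94, -100]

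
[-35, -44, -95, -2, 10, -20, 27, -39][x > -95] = keep x where x > -95: -35✓, -44✓, -95✗, -2✓, 10✓, -20✓, 27✓, -39✓
= [-35, -44, -2, 10, -20, 27, -39]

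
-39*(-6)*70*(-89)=-1457820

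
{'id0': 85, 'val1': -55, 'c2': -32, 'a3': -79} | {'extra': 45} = {'id0': 85, 'val1': -55, 'c2': -32, 'a3': -79, 'extra': 45}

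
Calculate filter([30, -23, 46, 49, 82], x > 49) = keep x where x > 49: 30✗, -23✗, 46✗, 49✗, 82✓
= [82]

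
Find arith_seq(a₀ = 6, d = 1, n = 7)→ a_0 = 6 + 0*1 = 6
a_1 = 6 + 1*1 = 7
a_2 = 6 + 2*1 = 8
...
= [6, 7, 8, 9, 10, 11, 12]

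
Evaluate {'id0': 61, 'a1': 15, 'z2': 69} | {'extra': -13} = {'id0': 61, 'a1': 15, 'z2': 69, 'extra': -13}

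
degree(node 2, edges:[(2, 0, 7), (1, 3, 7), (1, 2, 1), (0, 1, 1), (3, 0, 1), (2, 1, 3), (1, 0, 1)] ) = incident: (2,0), (1,2), (2,1)
= 3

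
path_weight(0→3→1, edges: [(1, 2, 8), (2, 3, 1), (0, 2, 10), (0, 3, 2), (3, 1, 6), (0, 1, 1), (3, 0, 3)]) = 8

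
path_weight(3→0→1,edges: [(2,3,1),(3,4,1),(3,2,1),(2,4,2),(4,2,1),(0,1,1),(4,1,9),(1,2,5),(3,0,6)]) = 7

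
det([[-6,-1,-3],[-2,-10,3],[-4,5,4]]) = 484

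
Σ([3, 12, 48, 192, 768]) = 3 + 12 + 48 + 192 + 768
= 1023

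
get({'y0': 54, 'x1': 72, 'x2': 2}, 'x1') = 72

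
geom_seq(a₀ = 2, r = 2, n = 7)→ [2, 4, 8, 16, 32, 64, 128]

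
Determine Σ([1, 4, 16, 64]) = 85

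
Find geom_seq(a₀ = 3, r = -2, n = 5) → [3, -6, 12, -24, 48]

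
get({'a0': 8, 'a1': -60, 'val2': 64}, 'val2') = 64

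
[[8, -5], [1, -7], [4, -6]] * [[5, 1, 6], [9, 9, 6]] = C[0][0] = (8)*(5) + (-5)*(9) = -5
C[0][1] = (8)*(1) + (-5)*(9) = -37
C[0][2] = (8)*(6) + (-5)*(6) = 18
C[1][0] = (1)*(5) + (-7)*(9) = -58
C[1][1] = (1)*(1) + (-7)*(9) = -62
C[1][2] = (1)*(6) + (-7)*(6) = -36
... (3 more cells)
= [[-5, -37, 18], [-58, -62, -36], [-34, -50, -12]]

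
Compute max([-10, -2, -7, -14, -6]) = -2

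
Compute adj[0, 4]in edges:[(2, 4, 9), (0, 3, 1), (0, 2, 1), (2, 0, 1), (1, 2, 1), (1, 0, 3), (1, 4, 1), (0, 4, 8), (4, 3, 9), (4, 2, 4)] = 8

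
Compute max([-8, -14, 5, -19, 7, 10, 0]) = 10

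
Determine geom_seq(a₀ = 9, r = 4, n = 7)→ [9, 36, 144, 576, 2304, 9216, 36864]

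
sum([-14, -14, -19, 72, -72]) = -47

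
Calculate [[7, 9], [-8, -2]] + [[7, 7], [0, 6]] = [[14, 16], [-8, 4]]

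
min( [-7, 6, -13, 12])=-13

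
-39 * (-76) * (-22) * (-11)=717288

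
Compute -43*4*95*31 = -506540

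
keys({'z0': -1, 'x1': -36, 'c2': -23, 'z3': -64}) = ['z0', 'x1', 'c2', 'z3']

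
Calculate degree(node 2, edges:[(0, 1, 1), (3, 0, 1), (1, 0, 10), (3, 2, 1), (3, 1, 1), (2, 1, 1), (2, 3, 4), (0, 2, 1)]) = incident: (3,2), (2,1), (2,3), (0,2)
= 4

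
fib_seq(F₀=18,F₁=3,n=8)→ F_2 = F_1 + F_0 = 21
F_3 = F_2 + F_1 = 24
F_4 = F_3 + F_2 = 45
...
= [18, 3, 21, 24, 45, 69, 114, 183]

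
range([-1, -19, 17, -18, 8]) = 36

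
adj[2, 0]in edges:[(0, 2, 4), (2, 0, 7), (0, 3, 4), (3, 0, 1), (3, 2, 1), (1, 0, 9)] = 7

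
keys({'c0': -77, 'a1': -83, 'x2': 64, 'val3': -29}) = ['c0', 'a1', 'x2', 'val3']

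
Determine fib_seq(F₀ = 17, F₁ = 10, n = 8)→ [17, 10, 27, 37, 64, 101, 165, 266]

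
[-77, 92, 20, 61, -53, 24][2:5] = [20, 61, -53]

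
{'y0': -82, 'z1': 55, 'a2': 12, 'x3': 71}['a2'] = 12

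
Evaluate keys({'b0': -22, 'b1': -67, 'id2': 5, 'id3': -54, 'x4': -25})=['b0', 'b1', 'id2', 'id3', 'x4']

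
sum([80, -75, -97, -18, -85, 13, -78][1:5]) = -275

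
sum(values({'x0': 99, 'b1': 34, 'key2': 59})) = 99 + 34 + 59
= 192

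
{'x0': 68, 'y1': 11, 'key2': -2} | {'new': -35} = {'x0': 68, 'y1': 11, 'key2': -2, 'new': -35}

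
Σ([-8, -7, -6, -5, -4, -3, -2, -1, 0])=-36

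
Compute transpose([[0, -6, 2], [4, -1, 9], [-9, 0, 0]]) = [[0, 4, -9], [-6, -1, 0], [2, 9, 0]]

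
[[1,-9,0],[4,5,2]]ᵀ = [[1, 4], [-9, 5], [0, 2]]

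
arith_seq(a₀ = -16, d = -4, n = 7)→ [-16, -20, -24, -28, -32, -36, -40]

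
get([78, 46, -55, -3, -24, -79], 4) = -24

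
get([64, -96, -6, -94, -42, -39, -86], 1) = -96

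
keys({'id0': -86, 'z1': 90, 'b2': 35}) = ['id0', 'z1', 'b2']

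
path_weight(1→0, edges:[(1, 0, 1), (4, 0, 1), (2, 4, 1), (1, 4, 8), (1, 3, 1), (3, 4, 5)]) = w(1→0)=1
= 1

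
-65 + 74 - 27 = -18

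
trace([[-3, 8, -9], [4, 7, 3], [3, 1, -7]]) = -3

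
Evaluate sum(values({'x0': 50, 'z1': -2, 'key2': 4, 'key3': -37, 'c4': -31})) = -16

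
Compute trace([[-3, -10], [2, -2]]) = -5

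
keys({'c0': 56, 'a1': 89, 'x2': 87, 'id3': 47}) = ['c0', 'a1', 'x2', 'id3']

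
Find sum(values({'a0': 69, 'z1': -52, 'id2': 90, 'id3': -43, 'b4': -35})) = 69 + (-52) + 90 + (-43) + (-35)
= 29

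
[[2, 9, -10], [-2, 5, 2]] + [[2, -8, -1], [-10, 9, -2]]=[[4, 1, -11], [-12, 14, 0]]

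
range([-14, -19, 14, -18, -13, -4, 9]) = 33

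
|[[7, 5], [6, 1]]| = (7)*(1) - (5)*(6)
= -23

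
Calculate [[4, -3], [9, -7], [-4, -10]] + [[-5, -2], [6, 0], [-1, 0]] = [[-1, -5], [15, -7], [-5, -10]]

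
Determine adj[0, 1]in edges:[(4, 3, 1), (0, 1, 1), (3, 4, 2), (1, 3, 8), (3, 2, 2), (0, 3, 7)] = 1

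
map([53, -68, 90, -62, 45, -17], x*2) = 53*2=106, -68*2=-136, 90*2=180, -62*2=-124, 45*2=90, -17*2=-34
= [106, -136, 180, -124, 90, -34]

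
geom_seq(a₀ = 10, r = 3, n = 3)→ [10, 30, 90]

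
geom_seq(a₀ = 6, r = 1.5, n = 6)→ a_0 = 6*1.5^0 = 6.0
a_1 = 6*1.5^1 = 9.0
a_2 = 6*1.5^2 = 13.5
...
= [6.0, 9.0, 13.5, 20.25, 30.375, 45.5625]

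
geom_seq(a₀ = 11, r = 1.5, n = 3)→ a_0 = 11*1.5^0 = 11.0
a_1 = 11*1.5^1 = 16.5
a_2 = 11*1.5^2 = 24.75
= [11.0, 16.5, 24.75]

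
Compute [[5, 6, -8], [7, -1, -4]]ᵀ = [[5, 7], [6, -1], [-8, -4]]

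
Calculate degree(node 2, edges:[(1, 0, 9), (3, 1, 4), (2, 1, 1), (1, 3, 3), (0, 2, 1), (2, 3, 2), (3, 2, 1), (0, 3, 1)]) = incident: (2,1), (0,2), (2,3), (3,2)
= 4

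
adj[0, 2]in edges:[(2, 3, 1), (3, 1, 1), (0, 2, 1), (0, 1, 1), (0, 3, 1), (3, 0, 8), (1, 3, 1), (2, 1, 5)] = 1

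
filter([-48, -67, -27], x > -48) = keep x where x > -48: -48✗, -67✗, -27✓
= [-27]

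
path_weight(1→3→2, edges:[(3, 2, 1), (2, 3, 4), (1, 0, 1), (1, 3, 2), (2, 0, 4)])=w(1→3)=2 + w(3→2)=1
= 3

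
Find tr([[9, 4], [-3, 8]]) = diagonal: 9 + 8
= 17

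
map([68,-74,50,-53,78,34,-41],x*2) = [136, -148, 100, -106, 156, 68, -82]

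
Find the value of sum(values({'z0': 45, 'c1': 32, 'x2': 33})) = 45 + 32 + 33
= 110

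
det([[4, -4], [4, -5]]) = (4)*(-5) - (-4)*(4)
= -4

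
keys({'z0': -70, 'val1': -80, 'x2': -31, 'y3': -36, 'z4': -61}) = ['z0', 'val1', 'x2', 'y3', 'z4']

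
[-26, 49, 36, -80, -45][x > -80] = keep x where x > -80: -26✓, 49✓, 36✓, -80✗, -45✓
= [-26, 49, 36, -45]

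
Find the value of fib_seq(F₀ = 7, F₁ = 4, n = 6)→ [7, 4, 11, 15, 26, 41]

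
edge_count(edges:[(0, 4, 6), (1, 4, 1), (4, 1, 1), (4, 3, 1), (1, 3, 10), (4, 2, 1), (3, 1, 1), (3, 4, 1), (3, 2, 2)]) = 9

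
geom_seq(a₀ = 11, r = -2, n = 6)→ [11, -22, 44, -88, 176, -352]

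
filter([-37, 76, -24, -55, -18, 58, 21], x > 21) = keep x where x > 21: -37✗, 76✓, -24✗, -55✗, -18✗, 58✓, 21✗
= [76, 58]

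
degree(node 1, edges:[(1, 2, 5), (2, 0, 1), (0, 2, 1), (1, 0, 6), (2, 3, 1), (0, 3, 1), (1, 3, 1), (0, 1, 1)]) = incident: (1,2), (1,0), (1,3), (0,1)
= 4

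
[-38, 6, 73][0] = -38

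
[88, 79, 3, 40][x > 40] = keep x where x > 40: 88✓, 79✓, 3✗, 40✗
= [88, 79]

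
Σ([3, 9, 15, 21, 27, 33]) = 3 + 9 + 15 + 21 + 27 + 33
= 108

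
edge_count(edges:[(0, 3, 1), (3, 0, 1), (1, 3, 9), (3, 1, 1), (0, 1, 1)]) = 5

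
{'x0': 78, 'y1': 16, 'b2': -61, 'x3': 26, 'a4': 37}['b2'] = -61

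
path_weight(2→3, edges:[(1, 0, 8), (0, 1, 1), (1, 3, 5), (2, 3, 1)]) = 1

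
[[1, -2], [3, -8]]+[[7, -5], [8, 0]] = [[8, -7], [11, -8]]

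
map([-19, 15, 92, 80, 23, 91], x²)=(-19)²=361, (15)²=225, (92)²=8464, (80)²=6400, (23)²=529, (91)²=8281
= [361, 225, 8464, 6400, 529, 8281]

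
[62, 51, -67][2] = -67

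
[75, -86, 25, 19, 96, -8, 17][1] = -86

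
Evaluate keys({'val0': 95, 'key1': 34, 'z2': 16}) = ['val0', 'key1', 'z2']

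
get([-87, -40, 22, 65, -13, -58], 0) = -87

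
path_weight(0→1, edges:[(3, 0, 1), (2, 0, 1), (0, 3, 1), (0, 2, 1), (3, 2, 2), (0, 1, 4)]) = w(0→1)=4
= 4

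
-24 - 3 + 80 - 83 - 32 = -62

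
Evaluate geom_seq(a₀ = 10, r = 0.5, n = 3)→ [10.0, 5.0, 2.5]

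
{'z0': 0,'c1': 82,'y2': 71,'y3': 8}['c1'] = 82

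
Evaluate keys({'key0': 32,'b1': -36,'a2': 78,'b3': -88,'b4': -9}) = ['key0', 'b1', 'a2', 'b3', 'b4']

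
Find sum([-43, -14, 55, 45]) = 43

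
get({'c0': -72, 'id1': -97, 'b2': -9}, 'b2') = -9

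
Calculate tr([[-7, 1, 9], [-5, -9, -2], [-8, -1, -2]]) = diagonal: (-7) + (-9) + (-2)
= -18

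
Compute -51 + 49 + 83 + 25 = 106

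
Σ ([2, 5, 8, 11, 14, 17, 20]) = 2 + 5 + 8 + 11 + 14 + 17 + 20
= 77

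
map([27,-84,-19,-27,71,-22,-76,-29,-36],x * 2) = 27*2=54, -84*2=-168, -19*2=-38, -27*2=-54, 71*2=142, -22*2=-44, -76*2=-152, -29*2=-58, -36*2=-72
= [54, -168, -38, -54, 142, -44, -152, -58, -72]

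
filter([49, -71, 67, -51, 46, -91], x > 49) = [67]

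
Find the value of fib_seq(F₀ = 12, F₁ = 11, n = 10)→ F_2 = F_1 + F_0 = 23
F_3 = F_2 + F_1 = 34
F_4 = F_3 + F_2 = 57
...
= [12, 11, 23, 34, 57, 91, 148, 239, 387, 626]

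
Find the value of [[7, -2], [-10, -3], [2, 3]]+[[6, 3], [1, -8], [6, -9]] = [[13, 1], [-9, -11], [8, -6]]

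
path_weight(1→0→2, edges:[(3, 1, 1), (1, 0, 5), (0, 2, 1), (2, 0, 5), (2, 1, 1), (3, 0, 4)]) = 6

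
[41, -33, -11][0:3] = [41, -33, -11]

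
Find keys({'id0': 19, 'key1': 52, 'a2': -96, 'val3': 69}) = ['id0', 'key1', 'a2', 'val3']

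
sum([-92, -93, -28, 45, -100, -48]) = -316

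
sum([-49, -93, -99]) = -241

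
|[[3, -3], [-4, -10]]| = -42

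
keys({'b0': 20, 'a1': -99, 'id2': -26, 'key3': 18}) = ['b0', 'a1', 'id2', 'key3']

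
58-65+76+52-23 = 98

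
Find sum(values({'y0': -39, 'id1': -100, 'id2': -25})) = -164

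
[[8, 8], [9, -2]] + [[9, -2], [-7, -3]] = [[17, 6], [2, -5]]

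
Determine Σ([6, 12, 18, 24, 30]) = 90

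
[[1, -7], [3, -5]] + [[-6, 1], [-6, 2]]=[[-5, -6], [-3, -3]]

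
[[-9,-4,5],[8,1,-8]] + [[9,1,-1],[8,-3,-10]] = [[0, -3, 4], [16, -2, -18]]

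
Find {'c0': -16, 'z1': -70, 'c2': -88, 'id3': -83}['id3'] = -83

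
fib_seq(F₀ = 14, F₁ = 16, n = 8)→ F_2 = F_1 + F_0 = 30
F_3 = F_2 + F_1 = 46
F_4 = F_3 + F_2 = 76
...
= [14, 16, 30, 46, 76, 122, 198, 320]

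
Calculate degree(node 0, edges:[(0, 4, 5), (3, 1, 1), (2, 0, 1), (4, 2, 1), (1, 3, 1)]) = 2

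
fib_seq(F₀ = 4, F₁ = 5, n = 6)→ [4, 5, 9, 14, 23, 37]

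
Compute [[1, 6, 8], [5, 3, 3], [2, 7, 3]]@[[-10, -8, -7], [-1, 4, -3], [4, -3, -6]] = [[16, -8, -73], [-41, -37, -62], [-15, 3, -53]]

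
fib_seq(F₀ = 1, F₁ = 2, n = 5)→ F_2 = F_1 + F_0 = 3
F_3 = F_2 + F_1 = 5
F_4 = F_3 + F_2 = 8
= [1, 2, 3, 5, 8]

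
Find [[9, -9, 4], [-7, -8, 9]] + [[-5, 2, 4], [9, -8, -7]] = [[4, -7, 8], [2, -16, 2]]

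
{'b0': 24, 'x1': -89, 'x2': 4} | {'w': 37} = {'b0': 24, 'x1': -89, 'x2': 4, 'w': 37}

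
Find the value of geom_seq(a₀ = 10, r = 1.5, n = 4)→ a_0 = 10*1.5^0 = 10.0
a_1 = 10*1.5^1 = 15.0
a_2 = 10*1.5^2 = 22.5
...
= [10.0, 15.0, 22.5, 33.75]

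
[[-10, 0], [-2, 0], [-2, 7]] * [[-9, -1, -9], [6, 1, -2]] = [[90, 10, 90], [18, 2, 18], [60, 9, 4]]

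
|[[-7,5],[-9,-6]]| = (-7)*(-6) - (5)*(-9)
= 87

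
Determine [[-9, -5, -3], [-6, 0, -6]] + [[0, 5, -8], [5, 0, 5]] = [[-9, 0, -11], [-1, 0, -1]]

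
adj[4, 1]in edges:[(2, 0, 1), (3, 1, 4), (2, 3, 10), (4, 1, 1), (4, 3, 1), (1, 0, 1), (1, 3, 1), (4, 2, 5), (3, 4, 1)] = 1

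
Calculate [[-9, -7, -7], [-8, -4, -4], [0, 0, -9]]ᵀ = [[-9, -8, 0], [-7, -4, 0], [-7, -4, -9]]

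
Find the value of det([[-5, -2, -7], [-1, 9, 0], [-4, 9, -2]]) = (1)*(-5)*det([[9, 0], [9, -2]]) + (-1)*(-2)*det([[-1, 0], [-4, -2]]) + (1)*(-7)*det([[-1, 9], [-4, 9]])
= 90 + 4 + -189
= -95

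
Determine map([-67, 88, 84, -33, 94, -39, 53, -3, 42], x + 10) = -67+10=-57, 88+10=98, 84+10=94, -33+10=-23, 94+10=104, -39+10=-29, 53+10=63, -3+10=7, 42+10=52
= [-57, 98, 94, -23, 104, -29, 63, 7, 52]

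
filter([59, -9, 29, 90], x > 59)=[90]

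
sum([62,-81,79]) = 60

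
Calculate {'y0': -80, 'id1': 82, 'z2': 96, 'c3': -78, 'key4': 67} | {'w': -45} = {'y0': -80, 'id1': 82, 'z2': 96, 'c3': -78, 'key4': 67, 'w': -45}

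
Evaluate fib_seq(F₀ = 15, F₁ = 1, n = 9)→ [15, 1, 16, 17, 33, 50, 83, 133, 216]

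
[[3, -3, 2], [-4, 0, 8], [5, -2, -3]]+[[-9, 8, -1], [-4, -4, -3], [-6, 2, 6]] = [[-6, 5, 1], [-8, -4, 5], [-1, 0, 3]]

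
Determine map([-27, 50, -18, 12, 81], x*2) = -27*2=-54, 50*2=100, -18*2=-36, 12*2=24, 81*2=162
= [-54, 100, -36, 24, 162]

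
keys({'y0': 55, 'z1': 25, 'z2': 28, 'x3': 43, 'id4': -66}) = ['y0', 'z1', 'z2', 'x3', 'id4']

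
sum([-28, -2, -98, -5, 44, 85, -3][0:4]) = -133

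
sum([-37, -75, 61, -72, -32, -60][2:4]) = slice → [61, -72]
61 + (-72)
= -11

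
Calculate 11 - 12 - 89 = -90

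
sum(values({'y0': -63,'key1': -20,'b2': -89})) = (-63) + (-20) + (-89)
= -172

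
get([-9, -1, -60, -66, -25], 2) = -60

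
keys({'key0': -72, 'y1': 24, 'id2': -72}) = ['key0', 'y1', 'id2']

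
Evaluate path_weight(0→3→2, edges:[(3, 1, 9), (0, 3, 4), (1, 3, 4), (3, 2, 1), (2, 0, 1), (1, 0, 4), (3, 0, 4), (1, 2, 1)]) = 5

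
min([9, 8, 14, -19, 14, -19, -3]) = -19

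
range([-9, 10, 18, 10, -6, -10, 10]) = 28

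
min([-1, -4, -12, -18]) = -18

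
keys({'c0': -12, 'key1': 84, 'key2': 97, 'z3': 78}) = ['c0', 'key1', 'key2', 'z3']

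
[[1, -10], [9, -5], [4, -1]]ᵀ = [[1, 9, 4], [-10, -5, -1]]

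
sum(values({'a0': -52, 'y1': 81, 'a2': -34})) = -5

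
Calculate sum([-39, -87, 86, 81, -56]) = -15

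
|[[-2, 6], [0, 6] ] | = -12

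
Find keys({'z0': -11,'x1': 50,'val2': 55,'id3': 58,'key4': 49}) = ['z0', 'x1', 'val2', 'id3', 'key4']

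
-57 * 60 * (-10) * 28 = 957600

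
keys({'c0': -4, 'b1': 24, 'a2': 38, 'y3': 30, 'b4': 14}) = ['c0', 'b1', 'a2', 'y3', 'b4']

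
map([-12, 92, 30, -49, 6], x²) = [144, 8464, 900, 2401, 36]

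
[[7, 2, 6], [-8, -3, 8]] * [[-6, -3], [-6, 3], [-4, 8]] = C[0][0] = (7)*(-6) + (2)*(-6) + (6)*(-4) = -78
C[0][1] = (7)*(-3) + (2)*(3) + (6)*(8) = 33
C[1][0] = (-8)*(-6) + (-3)*(-6) + (8)*(-4) = 34
C[1][1] = (-8)*(-3) + (-3)*(3) + (8)*(8) = 79
= [[-78, 33], [34, 79]]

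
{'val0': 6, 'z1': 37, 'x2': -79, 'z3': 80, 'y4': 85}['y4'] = 85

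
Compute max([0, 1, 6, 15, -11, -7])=15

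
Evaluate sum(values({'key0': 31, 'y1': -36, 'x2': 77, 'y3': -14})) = 58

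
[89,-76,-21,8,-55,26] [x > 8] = keep x where x > 8: 89✓, -76✗, -21✗, 8✗, -55✗, 26✓
= [89, 26]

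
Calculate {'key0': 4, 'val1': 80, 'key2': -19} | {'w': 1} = {'key0': 4, 'val1': 80, 'key2': -19, 'w': 1}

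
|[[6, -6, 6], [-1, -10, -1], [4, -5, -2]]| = (1)*(6)*det([[-10, -1], [-5, -2]]) + (-1)*(-6)*det([[-1, -1], [4, -2]]) + (1)*(6)*det([[-1, -10], [4, -5]])
= 90 + 36 + 270
= 396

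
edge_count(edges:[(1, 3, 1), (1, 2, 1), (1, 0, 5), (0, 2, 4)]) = 4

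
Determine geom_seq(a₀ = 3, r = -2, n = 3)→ a_0 = 3*(-2)^0 = 3
a_1 = 3*(-2)^1 = -6
a_2 = 3*(-2)^2 = 12
= [3, -6, 12]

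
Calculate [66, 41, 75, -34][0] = 66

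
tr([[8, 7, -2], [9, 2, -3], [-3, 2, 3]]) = 13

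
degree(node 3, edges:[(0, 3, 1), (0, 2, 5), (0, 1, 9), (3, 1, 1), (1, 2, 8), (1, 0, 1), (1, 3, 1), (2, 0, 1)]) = incident: (0,3), (3,1), (1,3)
= 3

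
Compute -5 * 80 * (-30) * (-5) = -60000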